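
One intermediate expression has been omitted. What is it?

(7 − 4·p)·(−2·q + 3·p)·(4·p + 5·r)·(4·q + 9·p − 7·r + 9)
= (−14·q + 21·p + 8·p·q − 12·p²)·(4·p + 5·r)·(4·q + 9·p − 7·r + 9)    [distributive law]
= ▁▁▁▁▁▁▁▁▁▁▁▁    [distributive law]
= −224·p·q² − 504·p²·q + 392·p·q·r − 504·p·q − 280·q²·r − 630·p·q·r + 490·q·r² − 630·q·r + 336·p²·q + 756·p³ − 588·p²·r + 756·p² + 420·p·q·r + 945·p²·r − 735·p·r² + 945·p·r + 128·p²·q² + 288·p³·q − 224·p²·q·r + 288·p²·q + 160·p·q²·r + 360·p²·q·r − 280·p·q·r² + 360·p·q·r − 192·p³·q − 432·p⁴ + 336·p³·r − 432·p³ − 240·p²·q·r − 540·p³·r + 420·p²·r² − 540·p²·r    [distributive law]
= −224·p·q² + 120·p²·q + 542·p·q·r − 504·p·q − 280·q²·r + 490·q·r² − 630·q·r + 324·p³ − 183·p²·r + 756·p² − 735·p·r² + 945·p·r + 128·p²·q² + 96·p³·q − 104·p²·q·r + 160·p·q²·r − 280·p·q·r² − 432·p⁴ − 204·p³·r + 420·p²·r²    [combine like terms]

By distributive law:

(−56·p·q − 70·q·r + 84·p² + 105·p·r + 32·p²·q + 40·p·q·r − 48·p³ − 60·p²·r)·(4·q + 9·p − 7·r + 9)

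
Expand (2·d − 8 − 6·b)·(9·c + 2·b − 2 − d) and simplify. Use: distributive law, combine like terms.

(2·d − 8 − 6·b)·(9·c + 2·b − 2 − d)
= 18·c·d + 4·b·d − 4·d − 2·d^2 − 72·c − 16·b + 16 + 8·d − 54·b·c − 12·b^2 + 12·b + 6·b·d    [distributive law]
= 18·c·d + 10·b·d + 4·d − 2·d^2 − 72·c − 4·b + 16 − 54·b·c − 12·b^2    [combine like terms]

18·c·d + 10·b·d + 4·d − 2·d^2 − 72·c − 4·b + 16 − 54·b·c − 12·b^2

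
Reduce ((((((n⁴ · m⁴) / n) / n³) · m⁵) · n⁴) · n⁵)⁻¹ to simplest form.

m⁻⁹n⁻⁹

((((((n⁴ · m⁴) / n) / n³) · m⁵) · n⁴) · n⁵)⁻¹
= ((((((n⁴ · m⁴) / n) / n³) · m⁵) · n⁴)⁻¹) · ((n⁵)⁻¹)    [power of a product]
= ((((((n⁴ · m⁴) / n) / n³) · m⁵)⁻¹) · ((n⁴)⁻¹)) · ((n⁵)⁻¹)    [power of a product]
= ((((((n⁴ · m⁴) / n) / n³)⁻¹) · ((m⁵)⁻¹)) · ((n⁴)⁻¹)) · ((n⁵)⁻¹)    [power of a product]
= ((((((n⁴ · m⁴) / n)⁻¹) / ((n³)⁻¹)) · ((m⁵)⁻¹)) · ((n⁴)⁻¹)) · ((n⁵)⁻¹)    [power of a quotient]
= ((((((n⁴ · m⁴)⁻¹) / (n⁻¹)) / ((n³)⁻¹)) · ((m⁵)⁻¹)) · ((n⁴)⁻¹)) · ((n⁵)⁻¹)    [power of a quotient]
= (((((((n⁴)⁻¹) · ((m⁴)⁻¹)) / (n⁻¹)) / ((n³)⁻¹)) · ((m⁵)⁻¹)) · ((n⁴)⁻¹)) · ((n⁵)⁻¹)    [power of a product]
= (((((n⁻⁴ · ((m⁴)⁻¹)) / (n⁻¹)) / ((n³)⁻¹)) · ((m⁵)⁻¹)) · ((n⁴)⁻¹)) · ((n⁵)⁻¹)    [power of a power]
= (((((n⁻⁴ · m⁻⁴) / (n⁻¹)) / ((n³)⁻¹)) · ((m⁵)⁻¹)) · ((n⁴)⁻¹)) · ((n⁵)⁻¹)    [power of a power]
= (((((n⁻⁴ · m⁻⁴) / n⁻¹) / n⁻³) · ((m⁵)⁻¹)) · ((n⁴)⁻¹)) · ((n⁵)⁻¹)    [power of a power]
= (((((n⁻⁴ · m⁻⁴) / n⁻¹) / n⁻³) · m⁻⁵) · ((n⁴)⁻¹)) · ((n⁵)⁻¹)    [power of a power]
= (((((n⁻⁴ · m⁻⁴) / n⁻¹) / n⁻³) · m⁻⁵) · n⁻⁴) · ((n⁵)⁻¹)    [power of a power]
= (((((n⁻⁴ · m⁻⁴) / n⁻¹) / n⁻³) · m⁻⁵) · n⁻⁴) · n⁻⁵    [power of a power]
= m⁻⁹n⁻⁹    [quotient of powers; product of powers]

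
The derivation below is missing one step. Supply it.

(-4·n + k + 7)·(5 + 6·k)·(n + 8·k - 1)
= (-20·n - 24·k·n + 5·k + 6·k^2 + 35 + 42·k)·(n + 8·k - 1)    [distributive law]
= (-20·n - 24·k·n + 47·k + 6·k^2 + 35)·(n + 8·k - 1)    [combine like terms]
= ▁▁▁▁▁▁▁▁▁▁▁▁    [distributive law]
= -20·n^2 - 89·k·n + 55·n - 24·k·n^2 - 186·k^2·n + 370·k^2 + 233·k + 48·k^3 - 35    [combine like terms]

By distributive law:

-20·n^2 - 160·k·n + 20·n - 24·k·n^2 - 192·k^2·n + 24·k·n + 47·k·n + 376·k^2 - 47·k + 6·k^2·n + 48·k^3 - 6·k^2 + 35·n + 280·k - 35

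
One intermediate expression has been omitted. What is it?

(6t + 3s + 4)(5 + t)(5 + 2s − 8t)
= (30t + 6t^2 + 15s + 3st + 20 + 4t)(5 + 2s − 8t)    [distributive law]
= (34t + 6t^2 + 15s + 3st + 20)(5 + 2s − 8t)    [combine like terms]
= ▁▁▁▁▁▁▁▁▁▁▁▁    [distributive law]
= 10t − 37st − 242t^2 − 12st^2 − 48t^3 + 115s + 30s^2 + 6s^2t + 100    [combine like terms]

Applying distributive law to the line above:

170t + 68st − 272t^2 + 30t^2 + 12st^2 − 48t^3 + 75s + 30s^2 − 120st + 15st + 6s^2t − 24st^2 + 100 + 40s − 160t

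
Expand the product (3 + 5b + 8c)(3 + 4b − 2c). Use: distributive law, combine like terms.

(3 + 5b + 8c)(3 + 4b − 2c)
= 9 + 12b − 6c + 15b + 20b² − 10bc + 24c + 32bc − 16c²    [distributive law]
= 9 + 27b + 18c + 20b² + 22bc − 16c²    [combine like terms]

9 + 27b + 18c + 20b² + 22bc − 16c²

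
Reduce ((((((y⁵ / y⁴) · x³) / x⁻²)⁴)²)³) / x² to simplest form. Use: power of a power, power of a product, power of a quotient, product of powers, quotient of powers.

((((((y⁵ / y⁴) · x³) / x⁻²)⁴)²)³) / x²
= (((((y⁵ / y⁴) · x³) / x⁻²)⁴)⁶) / x²    [power of a power]
= ((((y⁵ / y⁴) · x³) / x⁻²)²⁴) / x²    [power of a power]
= ((((y⁵ / y⁴) · x³)²⁴) / ((x⁻²)²⁴)) / x²    [power of a quotient]
= ((((y⁵ / y⁴)²⁴) · ((x³)²⁴)) / ((x⁻²)²⁴)) / x²    [power of a product]
= (((((y⁵)²⁴) / ((y⁴)²⁴)) · ((x³)²⁴)) / ((x⁻²)²⁴)) / x²    [power of a quotient]
= (((y¹²⁰ / ((y⁴)²⁴)) · ((x³)²⁴)) / ((x⁻²)²⁴)) / x²    [power of a power]
= (((y¹²⁰ / y⁹⁶) · ((x³)²⁴)) / ((x⁻²)²⁴)) / x²    [power of a power]
= ((y²⁴ · ((x³)²⁴)) / ((x⁻²)²⁴)) / x²    [quotient of powers]
= ((y²⁴ · x⁷²) / ((x⁻²)²⁴)) / x²    [power of a power]
= ((y²⁴ · x⁷²) / x⁻⁴⁸) / x²    [power of a power]
= x¹¹⁸y²⁴    [quotient of powers; product of powers]

x¹¹⁸y²⁴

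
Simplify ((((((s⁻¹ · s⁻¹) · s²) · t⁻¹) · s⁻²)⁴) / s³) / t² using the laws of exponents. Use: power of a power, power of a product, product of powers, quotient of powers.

s⁻¹¹t⁻⁶

((((((s⁻¹ · s⁻¹) · s²) · t⁻¹) · s⁻²)⁴) / s³) / t²
= ((((((s⁻¹ · s⁻¹) · s²) · t⁻¹)⁴) · ((s⁻²)⁴)) / s³) / t²    [power of a product]
= ((((((s⁻¹ · s⁻¹) · s²)⁴) · ((t⁻¹)⁴)) · ((s⁻²)⁴)) / s³) / t²    [power of a product]
= ((((((s⁻¹ · s⁻¹)⁴) · ((s²)⁴)) · ((t⁻¹)⁴)) · ((s⁻²)⁴)) / s³) / t²    [power of a product]
= (((((((s⁻¹)⁴) · ((s⁻¹)⁴)) · ((s²)⁴)) · ((t⁻¹)⁴)) · ((s⁻²)⁴)) / s³) / t²    [power of a product]
= (((((s⁻⁴ · ((s⁻¹)⁴)) · ((s²)⁴)) · ((t⁻¹)⁴)) · ((s⁻²)⁴)) / s³) / t²    [power of a power]
= (((((s⁻⁴ · s⁻⁴) · ((s²)⁴)) · ((t⁻¹)⁴)) · ((s⁻²)⁴)) / s³) / t²    [power of a power]
= ((((s⁻⁸ · ((s²)⁴)) · ((t⁻¹)⁴)) · ((s⁻²)⁴)) / s³) / t²    [product of powers]
= ((((s⁻⁸ · s⁸) · ((t⁻¹)⁴)) · ((s⁻²)⁴)) / s³) / t²    [power of a power]
= (((s⁰ · ((t⁻¹)⁴)) · ((s⁻²)⁴)) / s³) / t²    [product of powers]
= (((s⁰ · t⁻⁴) · ((s⁻²)⁴)) / s³) / t²    [power of a power]
= (((s⁰ · t⁻⁴) · s⁻⁸) / s³) / t²    [power of a power]
= s⁻¹¹t⁻⁶    [quotient of powers; product of powers]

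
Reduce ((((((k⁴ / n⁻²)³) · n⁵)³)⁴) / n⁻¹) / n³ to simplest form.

((((((k⁴ / n⁻²)³) · n⁵)³)⁴) / n⁻¹) / n³
= (((((k⁴ / n⁻²)³) · n⁵)¹²) / n⁻¹) / n³    [power of a power]
= (((((k⁴ / n⁻²)³)¹²) · ((n⁵)¹²)) / n⁻¹) / n³    [power of a product]
= ((((k⁴ / n⁻²)³⁶) · ((n⁵)¹²)) / n⁻¹) / n³    [power of a power]
= (((((k⁴)³⁶) / ((n⁻²)³⁶)) · ((n⁵)¹²)) / n⁻¹) / n³    [power of a quotient]
= (((k¹⁴⁴ / ((n⁻²)³⁶)) · ((n⁵)¹²)) / n⁻¹) / n³    [power of a power]
= (((k¹⁴⁴ / n⁻⁷²) · ((n⁵)¹²)) / n⁻¹) / n³    [power of a power]
= (((k¹⁴⁴ / n⁻⁷²) · n⁶⁰) / n⁻¹) / n³    [power of a power]
= k¹⁴⁴n¹³⁰    [quotient of powers; product of powers]

k¹⁴⁴n¹³⁰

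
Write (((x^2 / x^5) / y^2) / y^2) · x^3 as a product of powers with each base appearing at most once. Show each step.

(((x^2 / x^5) / y^2) / y^2) · x^3
= ((x^(-3) / y^2) / y^2) · x^3    [quotient of powers]
= y^(-4)    [quotient of powers; product of powers]

y^(-4)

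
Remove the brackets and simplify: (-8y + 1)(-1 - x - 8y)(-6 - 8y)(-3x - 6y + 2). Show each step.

120x^2y + 1264xy^2 - 140xy + 192x^2y^2 + 1920xy^3 + 1280y^3 - 816y^2 + 3072y^4 - 6x - 20y + 12 - 18x^2

(-8y + 1)(-1 - x - 8y)(-6 - 8y)(-3x - 6y + 2)
= (8y + 8xy + 64y^2 - 1 - x - 8y)(-6 - 8y)(-3x - 6y + 2)    [distributive law]
= (8xy + 64y^2 - 1 - x)(-6 - 8y)(-3x - 6y + 2)    [combine like terms]
= (-48xy - 64xy^2 - 384y^2 - 512y^3 + 6 + 8y + 6x + 8xy)(-3x - 6y + 2)    [distributive law]
= (-40xy - 64xy^2 - 384y^2 - 512y^3 + 6 + 8y + 6x)(-3x - 6y + 2)    [combine like terms]
= 120x^2y + 240xy^2 - 80xy + 192x^2y^2 + 384xy^3 - 128xy^2 + 1152xy^2 + 2304y^3 - 768y^2 + 1536xy^3 + 3072y^4 - 1024y^3 - 18x - 36y + 12 - 24xy - 48y^2 + 16y - 18x^2 - 36xy + 12x    [distributive law]
= 120x^2y + 1264xy^2 - 140xy + 192x^2y^2 + 1920xy^3 + 1280y^3 - 816y^2 + 3072y^4 - 6x - 20y + 12 - 18x^2    [combine like terms]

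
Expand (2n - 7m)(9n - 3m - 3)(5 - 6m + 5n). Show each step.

(2n - 7m)(9n - 3m - 3)(5 - 6m + 5n)
= (18n² - 6mn - 6n - 63mn + 21m² + 21m)(5 - 6m + 5n)    [distributive law]
= (18n² - 69mn - 6n + 21m² + 21m)(5 - 6m + 5n)    [combine like terms]
= 90n² - 108mn² + 90n³ - 345mn + 414m²n - 345mn² - 30n + 36mn - 30n² + 105m² - 126m³ + 105m²n + 105m - 126m² + 105mn    [distributive law]
= 60n² - 453mn² + 90n³ - 204mn + 519m²n - 30n - 21m² - 126m³ + 105m    [combine like terms]

60n² - 453mn² + 90n³ - 204mn + 519m²n - 30n - 21m² - 126m³ + 105m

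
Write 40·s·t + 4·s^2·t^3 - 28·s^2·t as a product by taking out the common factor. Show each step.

40·s·t + 4·s^2·t^3 - 28·s^2·t
= 4(10·s·t + s^2·t^3 - 7·s^2·t)    [factor out 4]
= 4·s·t(10 + s·t^2 - 7·s)    [factor out s·t]

4·s·t(10 + s·t^2 - 7·s)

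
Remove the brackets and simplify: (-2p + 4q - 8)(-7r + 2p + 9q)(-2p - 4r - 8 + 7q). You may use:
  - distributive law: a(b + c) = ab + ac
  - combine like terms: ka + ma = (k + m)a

-12p^2r - 56pr^2 - 160pr + 194pqr + 8p^3 + 64p^2 - 8p^2q + 112pq - 142pq^2 + 112qr^2 + 904qr - 340q^2r - 792q^2 + 252q^3 - 224r^2 - 448r + 128p + 576q

(-2p + 4q - 8)(-7r + 2p + 9q)(-2p - 4r - 8 + 7q)
= (14pr - 4p^2 - 18pq - 28qr + 8pq + 36q^2 + 56r - 16p - 72q)(-2p - 4r - 8 + 7q)    [distributive law]
= (14pr - 4p^2 - 10pq - 28qr + 36q^2 + 56r - 16p - 72q)(-2p - 4r - 8 + 7q)    [combine like terms]
= -28p^2r - 56pr^2 - 112pr + 98pqr + 8p^3 + 16p^2r + 32p^2 - 28p^2q + 20p^2q + 40pqr + 80pq - 70pq^2 + 56pqr + 112qr^2 + 224qr - 196q^2r - 72pq^2 - 144q^2r - 288q^2 + 252q^3 - 112pr - 224r^2 - 448r + 392qr + 32p^2 + 64pr + 128p - 112pq + 144pq + 288qr + 576q - 504q^2    [distributive law]
= -12p^2r - 56pr^2 - 160pr + 194pqr + 8p^3 + 64p^2 - 8p^2q + 112pq - 142pq^2 + 112qr^2 + 904qr - 340q^2r - 792q^2 + 252q^3 - 224r^2 - 448r + 128p + 576q    [combine like terms]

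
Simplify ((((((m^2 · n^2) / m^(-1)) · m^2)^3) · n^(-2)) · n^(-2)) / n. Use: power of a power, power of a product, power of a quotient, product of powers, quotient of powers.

m^15n

((((((m^2 · n^2) / m^(-1)) · m^2)^3) · n^(-2)) · n^(-2)) / n
= ((((((m^2 · n^2) / m^(-1))^3) · ((m^2)^3)) · n^(-2)) · n^(-2)) / n    [power of a product]
= ((((((m^2 · n^2)^3) / ((m^(-1))^3)) · ((m^2)^3)) · n^(-2)) · n^(-2)) / n    [power of a quotient]
= (((((((m^2)^3) · ((n^2)^3)) / ((m^(-1))^3)) · ((m^2)^3)) · n^(-2)) · n^(-2)) / n    [power of a product]
= (((((m^6 · ((n^2)^3)) / ((m^(-1))^3)) · ((m^2)^3)) · n^(-2)) · n^(-2)) / n    [power of a power]
= (((((m^6 · n^6) / ((m^(-1))^3)) · ((m^2)^3)) · n^(-2)) · n^(-2)) / n    [power of a power]
= (((((m^6 · n^6) / m^(-3)) · ((m^2)^3)) · n^(-2)) · n^(-2)) / n    [power of a power]
= (((((m^6 · n^6) / m^(-3)) · m^6) · n^(-2)) · n^(-2)) / n    [power of a power]
= m^15n    [quotient of powers; product of powers]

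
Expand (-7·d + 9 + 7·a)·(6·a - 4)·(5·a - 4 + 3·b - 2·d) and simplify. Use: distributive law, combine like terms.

-294·a^2·d + 256·a·d - 126·a·b·d + 84·a·d^2 - 40·d + 84·b·d - 56·d^2 - 38·a^2 - 284·a + 78·a·b + 144 - 108·b + 210·a^3 + 126·a^2·b

(-7·d + 9 + 7·a)·(6·a - 4)·(5·a - 4 + 3·b - 2·d)
= (-42·a·d + 28·d + 54·a - 36 + 42·a^2 - 28·a)·(5·a - 4 + 3·b - 2·d)    [distributive law]
= (-42·a·d + 28·d + 26·a - 36 + 42·a^2)·(5·a - 4 + 3·b - 2·d)    [combine like terms]
= -210·a^2·d + 168·a·d - 126·a·b·d + 84·a·d^2 + 140·a·d - 112·d + 84·b·d - 56·d^2 + 130·a^2 - 104·a + 78·a·b - 52·a·d - 180·a + 144 - 108·b + 72·d + 210·a^3 - 168·a^2 + 126·a^2·b - 84·a^2·d    [distributive law]
= -294·a^2·d + 256·a·d - 126·a·b·d + 84·a·d^2 - 40·d + 84·b·d - 56·d^2 - 38·a^2 - 284·a + 78·a·b + 144 - 108·b + 210·a^3 + 126·a^2·b    [combine like terms]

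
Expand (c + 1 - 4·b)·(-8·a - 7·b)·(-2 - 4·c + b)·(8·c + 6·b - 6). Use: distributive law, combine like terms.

(c + 1 - 4·b)·(-8·a - 7·b)·(-2 - 4·c + b)·(8·c + 6·b - 6)
= (-8·a·c - 7·b·c - 8·a - 7·b + 32·a·b + 28·b^2)·(-2 - 4·c + b)·(8·c + 6·b - 6)    [distributive law]
= (16·a·c + 32·a·c^2 - 8·a·b·c + 14·b·c + 28·b·c^2 - 7·b^2·c + 16·a + 32·a·c - 8·a·b + 14·b + 28·b·c - 7·b^2 - 64·a·b - 128·a·b·c + 32·a·b^2 - 56·b^2 - 112·b^2·c + 28·b^3)·(8·c + 6·b - 6)    [distributive law]
= (48·a·c + 32·a·c^2 - 136·a·b·c + 42·b·c + 28·b·c^2 - 119·b^2·c + 16·a - 72·a·b + 14·b - 63·b^2 + 32·a·b^2 + 28·b^3)·(8·c + 6·b - 6)    [combine like terms]
= 384·a·c^2 + 288·a·b·c - 288·a·c + 256·a·c^3 + 192·a·b·c^2 - 192·a·c^2 - 1088·a·b·c^2 - 816·a·b^2·c + 816·a·b·c + 336·b·c^2 + 252·b^2·c - 252·b·c + 224·b·c^3 + 168·b^2·c^2 - 168·b·c^2 - 952·b^2·c^2 - 714·b^3·c + 714·b^2·c + 128·a·c + 96·a·b - 96·a - 576·a·b·c - 432·a·b^2 + 432·a·b + 112·b·c + 84·b^2 - 84·b - 504·b^2·c - 378·b^3 + 378·b^2 + 256·a·b^2·c + 192·a·b^3 - 192·a·b^2 + 224·b^3·c + 168·b^4 - 168·b^3    [distributive law]
= 192·a·c^2 + 528·a·b·c - 160·a·c + 256·a·c^3 - 896·a·b·c^2 - 560·a·b^2·c + 168·b·c^2 + 462·b^2·c - 140·b·c + 224·b·c^3 - 784·b^2·c^2 - 490·b^3·c + 528·a·b - 96·a - 624·a·b^2 + 462·b^2 - 84·b - 546·b^3 + 192·a·b^3 + 168·b^4    [combine like terms]

192·a·c^2 + 528·a·b·c - 160·a·c + 256·a·c^3 - 896·a·b·c^2 - 560·a·b^2·c + 168·b·c^2 + 462·b^2·c - 140·b·c + 224·b·c^3 - 784·b^2·c^2 - 490·b^3·c + 528·a·b - 96·a - 624·a·b^2 + 462·b^2 - 84·b - 546·b^3 + 192·a·b^3 + 168·b^4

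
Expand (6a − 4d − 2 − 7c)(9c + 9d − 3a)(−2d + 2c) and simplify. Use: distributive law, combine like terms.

(6a − 4d − 2 − 7c)(9c + 9d − 3a)(−2d + 2c)
= (54ac + 54ad − 18a^2 − 36cd − 36d^2 + 12ad − 18c − 18d + 6a − 63c^2 − 63cd + 21ac)(−2d + 2c)    [distributive law]
= (75ac + 66ad − 18a^2 − 99cd − 36d^2 − 18c − 18d + 6a − 63c^2)(−2d + 2c)    [combine like terms]
= −150acd + 150ac^2 − 132ad^2 + 132acd + 36a^2d − 36a^2c + 198cd^2 − 198c^2d + 72d^3 − 72cd^2 + 36cd − 36c^2 + 36d^2 − 36cd − 12ad + 12ac + 126c^2d − 126c^3    [distributive law]
= −18acd + 150ac^2 − 132ad^2 + 36a^2d − 36a^2c + 126cd^2 − 72c^2d + 72d^3 − 36c^2 + 36d^2 − 12ad + 12ac − 126c^3    [combine like terms]

−18acd + 150ac^2 − 132ad^2 + 36a^2d − 36a^2c + 126cd^2 − 72c^2d + 72d^3 − 36c^2 + 36d^2 − 12ad + 12ac − 126c^3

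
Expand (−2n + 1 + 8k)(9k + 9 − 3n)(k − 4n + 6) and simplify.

(−2n + 1 + 8k)(9k + 9 − 3n)(k − 4n + 6)
= (−18kn − 18n + 6n^2 + 9k + 9 − 3n + 72k^2 + 72k − 24kn)(k − 4n + 6)    [distributive law]
= (−42kn − 21n + 6n^2 + 81k + 9 + 72k^2)(k − 4n + 6)    [combine like terms]
= −42k^2n + 168kn^2 − 252kn − 21kn + 84n^2 − 126n + 6kn^2 − 24n^3 + 36n^2 + 81k^2 − 324kn + 486k + 9k − 36n + 54 + 72k^3 − 288k^2n + 432k^2    [distributive law]
= −330k^2n + 174kn^2 − 597kn + 120n^2 − 162n − 24n^3 + 513k^2 + 495k + 54 + 72k^3    [combine like terms]

−330k^2n + 174kn^2 − 597kn + 120n^2 − 162n − 24n^3 + 513k^2 + 495k + 54 + 72k^3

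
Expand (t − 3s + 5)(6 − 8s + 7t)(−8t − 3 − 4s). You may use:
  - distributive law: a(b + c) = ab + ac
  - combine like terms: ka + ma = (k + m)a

−349t^2 − 363t + 387st + 204st^2 − 76s^2t − 56t^3 + 54s + 160s^2 − 96s^3 − 90

(t − 3s + 5)(6 − 8s + 7t)(−8t − 3 − 4s)
= (6t − 8st + 7t^2 − 18s + 24s^2 − 21st + 30 − 40s + 35t)(−8t − 3 − 4s)    [distributive law]
= (41t − 29st + 7t^2 − 58s + 24s^2 + 30)(−8t − 3 − 4s)    [combine like terms]
= −328t^2 − 123t − 164st + 232st^2 + 87st + 116s^2t − 56t^3 − 21t^2 − 28st^2 + 464st + 174s + 232s^2 − 192s^2t − 72s^2 − 96s^3 − 240t − 90 − 120s    [distributive law]
= −349t^2 − 363t + 387st + 204st^2 − 76s^2t − 56t^3 + 54s + 160s^2 − 96s^3 − 90    [combine like terms]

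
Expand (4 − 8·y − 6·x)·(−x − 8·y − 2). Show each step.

(4 − 8·y − 6·x)·(−x − 8·y − 2)
= −4·x − 32·y − 8 + 8·x·y + 64·y^2 + 16·y + 6·x^2 + 48·x·y + 12·x    [distributive law]
= 8·x − 16·y − 8 + 56·x·y + 64·y^2 + 6·x^2    [combine like terms]

8·x − 16·y − 8 + 56·x·y + 64·y^2 + 6·x^2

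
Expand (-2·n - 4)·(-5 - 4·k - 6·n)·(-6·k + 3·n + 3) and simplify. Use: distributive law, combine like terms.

(-2·n - 4)·(-5 - 4·k - 6·n)·(-6·k + 3·n + 3)
= (10·n + 8·k·n + 12·n² + 20 + 16·k + 24·n)·(-6·k + 3·n + 3)    [distributive law]
= (34·n + 8·k·n + 12·n² + 20 + 16·k)·(-6·k + 3·n + 3)    [combine like terms]
= -204·k·n + 102·n² + 102·n - 48·k²·n + 24·k·n² + 24·k·n - 72·k·n² + 36·n³ + 36·n² - 120·k + 60·n + 60 - 96·k² + 48·k·n + 48·k    [distributive law]
= -132·k·n + 138·n² + 162·n - 48·k²·n - 48·k·n² + 36·n³ - 72·k + 60 - 96·k²    [combine like terms]

-132·k·n + 138·n² + 162·n - 48·k²·n - 48·k·n² + 36·n³ - 72·k + 60 - 96·k²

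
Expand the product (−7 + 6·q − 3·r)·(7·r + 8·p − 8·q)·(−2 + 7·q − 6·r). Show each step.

(−7 + 6·q − 3·r)·(7·r + 8·p − 8·q)·(−2 + 7·q − 6·r)
= (−49·r − 56·p + 56·q + 42·q·r + 48·p·q − 48·q² − 21·r² − 24·p·r + 24·q·r)·(−2 + 7·q − 6·r)    [distributive law]
= (−49·r − 56·p + 56·q + 66·q·r + 48·p·q − 48·q² − 21·r² − 24·p·r)·(−2 + 7·q − 6·r)    [combine like terms]
= 98·r − 343·q·r + 294·r² + 112·p − 392·p·q + 336·p·r − 112·q + 392·q² − 336·q·r − 132·q·r + 462·q²·r − 396·q·r² − 96·p·q + 336·p·q² − 288·p·q·r + 96·q² − 336·q³ + 288·q²·r + 42·r² − 147·q·r² + 126·r³ + 48·p·r − 168·p·q·r + 144·p·r²    [distributive law]
= 98·r − 811·q·r + 336·r² + 112·p − 488·p·q + 384·p·r − 112·q + 488·q² + 750·q²·r − 543·q·r² + 336·p·q² − 456·p·q·r − 336·q³ + 126·r³ + 144·p·r²    [combine like terms]

98·r − 811·q·r + 336·r² + 112·p − 488·p·q + 384·p·r − 112·q + 488·q² + 750·q²·r − 543·q·r² + 336·p·q² − 456·p·q·r − 336·q³ + 126·r³ + 144·p·r²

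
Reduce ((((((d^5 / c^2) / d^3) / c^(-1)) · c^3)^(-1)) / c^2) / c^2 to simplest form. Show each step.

((((((d^5 / c^2) / d^3) / c^(-1)) · c^3)^(-1)) / c^2) / c^2
= ((((((d^5 / c^2) / d^3) / c^(-1))^(-1)) · ((c^3)^(-1))) / c^2) / c^2    [power of a product]
= ((((((d^5 / c^2) / d^3)^(-1)) / ((c^(-1))^(-1))) · ((c^3)^(-1))) / c^2) / c^2    [power of a quotient]
= ((((((d^5 / c^2)^(-1)) / ((d^3)^(-1))) / ((c^(-1))^(-1))) · ((c^3)^(-1))) / c^2) / c^2    [power of a quotient]
= (((((((d^5)^(-1)) / ((c^2)^(-1))) / ((d^3)^(-1))) / ((c^(-1))^(-1))) · ((c^3)^(-1))) / c^2) / c^2    [power of a quotient]
= (((((d^(-5) / ((c^2)^(-1))) / ((d^3)^(-1))) / ((c^(-1))^(-1))) · ((c^3)^(-1))) / c^2) / c^2    [power of a power]
= (((((d^(-5) / c^(-2)) / ((d^3)^(-1))) / ((c^(-1))^(-1))) · ((c^3)^(-1))) / c^2) / c^2    [power of a power]
= (((((d^(-5) / c^(-2)) / d^(-3)) / ((c^(-1))^(-1))) · ((c^3)^(-1))) / c^2) / c^2    [power of a power]
= (((((d^(-5) / c^(-2)) / d^(-3)) / c) · ((c^3)^(-1))) / c^2) / c^2    [power of a power]
= (((((d^(-5) / c^(-2)) / d^(-3)) / c) · c^(-3)) / c^2) / c^2    [power of a power]
= c^(-6)d^(-2)    [quotient of powers; product of powers]

c^(-6)d^(-2)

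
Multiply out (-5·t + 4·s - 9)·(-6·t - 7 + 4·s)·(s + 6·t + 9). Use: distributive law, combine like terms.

-234·s·t² + 180·t³ + 804·t² - 691·s·t + 1179·t + 52·s²·t + 80·s² - 513·s + 16·s³ + 567

(-5·t + 4·s - 9)·(-6·t - 7 + 4·s)·(s + 6·t + 9)
= (30·t² + 35·t - 20·s·t - 24·s·t - 28·s + 16·s² + 54·t + 63 - 36·s)·(s + 6·t + 9)    [distributive law]
= (30·t² + 89·t - 44·s·t - 64·s + 16·s² + 63)·(s + 6·t + 9)    [combine like terms]
= 30·s·t² + 180·t³ + 270·t² + 89·s·t + 534·t² + 801·t - 44·s²·t - 264·s·t² - 396·s·t - 64·s² - 384·s·t - 576·s + 16·s³ + 96·s²·t + 144·s² + 63·s + 378·t + 567    [distributive law]
= -234·s·t² + 180·t³ + 804·t² - 691·s·t + 1179·t + 52·s²·t + 80·s² - 513·s + 16·s³ + 567    [combine like terms]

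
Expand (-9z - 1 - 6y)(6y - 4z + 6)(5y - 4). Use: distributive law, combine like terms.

-150y^2z - 130yz + 180yz^2 - 144z^2 + 200z - 66y^2 + 138y + 24 - 180y^3

(-9z - 1 - 6y)(6y - 4z + 6)(5y - 4)
= (-54yz + 36z^2 - 54z - 6y + 4z - 6 - 36y^2 + 24yz - 36y)(5y - 4)    [distributive law]
= (-30yz + 36z^2 - 50z - 42y - 6 - 36y^2)(5y - 4)    [combine like terms]
= -150y^2z + 120yz + 180yz^2 - 144z^2 - 250yz + 200z - 210y^2 + 168y - 30y + 24 - 180y^3 + 144y^2    [distributive law]
= -150y^2z - 130yz + 180yz^2 - 144z^2 + 200z - 66y^2 + 138y + 24 - 180y^3    [combine like terms]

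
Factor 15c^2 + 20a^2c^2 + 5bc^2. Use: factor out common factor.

5c^2(3 + 4a^2 + b)

15c^2 + 20a^2c^2 + 5bc^2
= 5(3c^2 + 4a^2c^2 + bc^2)    [factor out 5]
= 5c^2(3 + 4a^2 + b)    [factor out c^2]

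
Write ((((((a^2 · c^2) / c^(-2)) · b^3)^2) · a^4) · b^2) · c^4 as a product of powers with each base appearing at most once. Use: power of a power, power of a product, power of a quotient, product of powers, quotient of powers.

a^8b^8c^12

((((((a^2 · c^2) / c^(-2)) · b^3)^2) · a^4) · b^2) · c^4
= ((((((a^2 · c^2) / c^(-2))^2) · ((b^3)^2)) · a^4) · b^2) · c^4    [power of a product]
= ((((((a^2 · c^2)^2) / ((c^(-2))^2)) · ((b^3)^2)) · a^4) · b^2) · c^4    [power of a quotient]
= (((((((a^2)^2) · ((c^2)^2)) / ((c^(-2))^2)) · ((b^3)^2)) · a^4) · b^2) · c^4    [power of a product]
= (((((a^4 · ((c^2)^2)) / ((c^(-2))^2)) · ((b^3)^2)) · a^4) · b^2) · c^4    [power of a power]
= (((((a^4 · c^4) / ((c^(-2))^2)) · ((b^3)^2)) · a^4) · b^2) · c^4    [power of a power]
= (((((a^4 · c^4) / c^(-4)) · ((b^3)^2)) · a^4) · b^2) · c^4    [power of a power]
= (((((a^4 · c^4) / c^(-4)) · b^6) · a^4) · b^2) · c^4    [power of a power]
= a^8b^8c^12    [quotient of powers; product of powers]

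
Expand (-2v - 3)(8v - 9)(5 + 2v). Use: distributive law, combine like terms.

-92v² - 32v³ + 24v + 135

(-2v - 3)(8v - 9)(5 + 2v)
= (-16v² + 18v - 24v + 27)(5 + 2v)    [distributive law]
= (-16v² - 6v + 27)(5 + 2v)    [combine like terms]
= -80v² - 32v³ - 30v - 12v² + 135 + 54v    [distributive law]
= -92v² - 32v³ + 24v + 135    [combine like terms]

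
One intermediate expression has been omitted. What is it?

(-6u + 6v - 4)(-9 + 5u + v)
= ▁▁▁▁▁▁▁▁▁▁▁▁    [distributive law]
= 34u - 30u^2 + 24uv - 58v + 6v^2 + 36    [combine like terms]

After distributive law, the bracketed line is:

54u - 30u^2 - 6uv - 54v + 30uv + 6v^2 + 36 - 20u - 4v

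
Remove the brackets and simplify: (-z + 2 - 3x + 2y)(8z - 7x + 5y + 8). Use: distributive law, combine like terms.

-8z² - 17xz + 11yz + 8z - 38x + 26y + 16 + 21x² - 29xy + 10y²

(-z + 2 - 3x + 2y)(8z - 7x + 5y + 8)
= -8z² + 7xz - 5yz - 8z + 16z - 14x + 10y + 16 - 24xz + 21x² - 15xy - 24x + 16yz - 14xy + 10y² + 16y    [distributive law]
= -8z² - 17xz + 11yz + 8z - 38x + 26y + 16 + 21x² - 29xy + 10y²    [combine like terms]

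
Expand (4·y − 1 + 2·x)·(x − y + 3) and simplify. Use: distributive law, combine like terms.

(4·y − 1 + 2·x)·(x − y + 3)
= 4·x·y − 4·y^2 + 12·y − x + y − 3 + 2·x^2 − 2·x·y + 6·x    [distributive law]
= 2·x·y − 4·y^2 + 13·y + 5·x − 3 + 2·x^2    [combine like terms]

2·x·y − 4·y^2 + 13·y + 5·x − 3 + 2·x^2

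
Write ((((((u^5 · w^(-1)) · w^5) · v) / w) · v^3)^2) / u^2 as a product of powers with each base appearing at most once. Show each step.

((((((u^5 · w^(-1)) · w^5) · v) / w) · v^3)^2) / u^2
= ((((((u^5 · w^(-1)) · w^5) · v) / w)^2) · ((v^3)^2)) / u^2    [power of a product]
= ((((((u^5 · w^(-1)) · w^5) · v)^2) / (w^2)) · ((v^3)^2)) / u^2    [power of a quotient]
= ((((((u^5 · w^(-1)) · w^5)^2) · (v^2)) / (w^2)) · ((v^3)^2)) / u^2    [power of a product]
= ((((((u^5 · w^(-1))^2) · ((w^5)^2)) · (v^2)) / (w^2)) · ((v^3)^2)) / u^2    [power of a product]
= (((((((u^5)^2) · ((w^(-1))^2)) · ((w^5)^2)) · (v^2)) / (w^2)) · ((v^3)^2)) / u^2    [power of a product]
= (((((u^10 · ((w^(-1))^2)) · ((w^5)^2)) · (v^2)) / (w^2)) · ((v^3)^2)) / u^2    [power of a power]
= (((((u^10 · w^(-2)) · ((w^5)^2)) · (v^2)) / (w^2)) · ((v^3)^2)) / u^2    [power of a power]
= (((((u^10 · w^(-2)) · w^10) · (v^2)) / (w^2)) · ((v^3)^2)) / u^2    [power of a power]
= (((((u^10 · w^(-2)) · w^10) · v^2) / w^2) · v^6) / u^2    [power of a power]
= u^8·v^8·w^6    [quotient of powers; product of powers]

u^8·v^8·w^6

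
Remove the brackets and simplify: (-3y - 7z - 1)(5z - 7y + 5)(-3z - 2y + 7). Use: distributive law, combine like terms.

(-3y - 7z - 1)(5z - 7y + 5)(-3z - 2y + 7)
= (-15yz + 21y^2 - 15y - 35z^2 + 49yz - 35z - 5z + 7y - 5)(-3z - 2y + 7)    [distributive law]
= (34yz + 21y^2 - 8y - 35z^2 - 40z - 5)(-3z - 2y + 7)    [combine like terms]
= -102yz^2 - 68y^2z + 238yz - 63y^2z - 42y^3 + 147y^2 + 24yz + 16y^2 - 56y + 105z^3 + 70yz^2 - 245z^2 + 120z^2 + 80yz - 280z + 15z + 10y - 35    [distributive law]
= -32yz^2 - 131y^2z + 342yz - 42y^3 + 163y^2 - 46y + 105z^3 - 125z^2 - 265z - 35    [combine like terms]

-32yz^2 - 131y^2z + 342yz - 42y^3 + 163y^2 - 46y + 105z^3 - 125z^2 - 265z - 35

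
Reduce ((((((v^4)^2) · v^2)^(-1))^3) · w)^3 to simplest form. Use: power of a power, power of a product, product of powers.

((((((v^4)^2) · v^2)^(-1))^3) · w)^3
= ((((((v^4)^2) · v^2)^(-1))^3)^3) · (w^3)    [power of a product]
= (((((v^4)^2) · v^2)^(-1))^9) · (w^3)    [power of a power]
= ((((v^4)^2) · v^2)^(-9)) · (w^3)    [power of a power]
= ((((v^4)^2)^(-9)) · ((v^2)^(-9))) · (w^3)    [power of a product]
= (((v^4)^(-18)) · ((v^2)^(-9))) · (w^3)    [power of a power]
= (v^(-72) · ((v^2)^(-9))) · (w^3)    [power of a power]
= (v^(-72) · v^(-18)) · (w^3)    [power of a power]
= v^(-90) · (w^3)    [product of powers]
= v^(-90)w^3    [rearrange]

v^(-90)w^3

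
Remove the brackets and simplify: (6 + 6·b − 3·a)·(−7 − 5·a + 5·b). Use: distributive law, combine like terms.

(6 + 6·b − 3·a)·(−7 − 5·a + 5·b)
= −42 − 30·a + 30·b − 42·b − 30·a·b + 30·b^2 + 21·a + 15·a^2 − 15·a·b    [distributive law]
= −42 − 9·a − 12·b − 45·a·b + 30·b^2 + 15·a^2    [combine like terms]

−42 − 9·a − 12·b − 45·a·b + 30·b^2 + 15·a^2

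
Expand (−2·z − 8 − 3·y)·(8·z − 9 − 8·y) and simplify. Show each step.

−16·z^2 − 46·z − 8·y·z + 72 + 91·y + 24·y^2

(−2·z − 8 − 3·y)·(8·z − 9 − 8·y)
= −16·z^2 + 18·z + 16·y·z − 64·z + 72 + 64·y − 24·y·z + 27·y + 24·y^2    [distributive law]
= −16·z^2 − 46·z − 8·y·z + 72 + 91·y + 24·y^2    [combine like terms]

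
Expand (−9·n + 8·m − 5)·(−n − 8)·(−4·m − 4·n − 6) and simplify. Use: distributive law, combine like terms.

−4·m·n^2 − 36·n^3 − 362·n^2 − 4·m·n − 622·n + 32·m^2·n + 256·m^2 + 224·m − 240

(−9·n + 8·m − 5)·(−n − 8)·(−4·m − 4·n − 6)
= (9·n^2 + 72·n − 8·m·n − 64·m + 5·n + 40)·(−4·m − 4·n − 6)    [distributive law]
= (9·n^2 + 77·n − 8·m·n − 64·m + 40)·(−4·m − 4·n − 6)    [combine like terms]
= −36·m·n^2 − 36·n^3 − 54·n^2 − 308·m·n − 308·n^2 − 462·n + 32·m^2·n + 32·m·n^2 + 48·m·n + 256·m^2 + 256·m·n + 384·m − 160·m − 160·n − 240    [distributive law]
= −4·m·n^2 − 36·n^3 − 362·n^2 − 4·m·n − 622·n + 32·m^2·n + 256·m^2 + 224·m − 240    [combine like terms]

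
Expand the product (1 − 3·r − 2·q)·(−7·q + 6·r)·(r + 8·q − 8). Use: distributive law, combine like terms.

(1 − 3·r − 2·q)·(−7·q + 6·r)·(r + 8·q − 8)
= (−7·q + 6·r + 21·q·r − 18·r² + 14·q² − 12·q·r)·(r + 8·q − 8)    [distributive law]
= (−7·q + 6·r + 9·q·r − 18·r² + 14·q²)·(r + 8·q − 8)    [combine like terms]
= −7·q·r − 56·q² + 56·q + 6·r² + 48·q·r − 48·r + 9·q·r² + 72·q²·r − 72·q·r − 18·r³ − 144·q·r² + 144·r² + 14·q²·r + 112·q³ − 112·q²    [distributive law]
= −31·q·r − 168·q² + 56·q + 150·r² − 48·r − 135·q·r² + 86·q²·r − 18·r³ + 112·q³    [combine like terms]

−31·q·r − 168·q² + 56·q + 150·r² − 48·r − 135·q·r² + 86·q²·r − 18·r³ + 112·q³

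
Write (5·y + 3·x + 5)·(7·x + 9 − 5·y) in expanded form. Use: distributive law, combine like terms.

(5·y + 3·x + 5)·(7·x + 9 − 5·y)
= 35·x·y + 45·y − 25·y^2 + 21·x^2 + 27·x − 15·x·y + 35·x + 45 − 25·y    [distributive law]
= 20·x·y + 20·y − 25·y^2 + 21·x^2 + 62·x + 45    [combine like terms]

20·x·y + 20·y − 25·y^2 + 21·x^2 + 62·x + 45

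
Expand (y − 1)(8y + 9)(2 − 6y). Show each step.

10y² − 48y³ + 56y − 18

(y − 1)(8y + 9)(2 − 6y)
= (8y² + 9y − 8y − 9)(2 − 6y)    [distributive law]
= (8y² + y − 9)(2 − 6y)    [combine like terms]
= 16y² − 48y³ + 2y − 6y² − 18 + 54y    [distributive law]
= 10y² − 48y³ + 56y − 18    [combine like terms]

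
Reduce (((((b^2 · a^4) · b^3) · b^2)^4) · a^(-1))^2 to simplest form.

a^30b^56

(((((b^2 · a^4) · b^3) · b^2)^4) · a^(-1))^2
= (((((b^2 · a^4) · b^3) · b^2)^4)^2) · ((a^(-1))^2)    [power of a product]
= ((((b^2 · a^4) · b^3) · b^2)^8) · ((a^(-1))^2)    [power of a power]
= ((((b^2 · a^4) · b^3)^8) · ((b^2)^8)) · ((a^(-1))^2)    [power of a product]
= ((((b^2 · a^4)^8) · ((b^3)^8)) · ((b^2)^8)) · ((a^(-1))^2)    [power of a product]
= (((((b^2)^8) · ((a^4)^8)) · ((b^3)^8)) · ((b^2)^8)) · ((a^(-1))^2)    [power of a product]
= (((b^16 · ((a^4)^8)) · ((b^3)^8)) · ((b^2)^8)) · ((a^(-1))^2)    [power of a power]
= (((b^16 · a^32) · ((b^3)^8)) · ((b^2)^8)) · ((a^(-1))^2)    [power of a power]
= (((b^16 · a^32) · b^24) · ((b^2)^8)) · ((a^(-1))^2)    [power of a power]
= (((b^16 · a^32) · b^24) · b^16) · ((a^(-1))^2)    [power of a power]
= (((b^16 · a^32) · b^24) · b^16) · a^(-2)    [power of a power]
= a^30b^56    [product of powers]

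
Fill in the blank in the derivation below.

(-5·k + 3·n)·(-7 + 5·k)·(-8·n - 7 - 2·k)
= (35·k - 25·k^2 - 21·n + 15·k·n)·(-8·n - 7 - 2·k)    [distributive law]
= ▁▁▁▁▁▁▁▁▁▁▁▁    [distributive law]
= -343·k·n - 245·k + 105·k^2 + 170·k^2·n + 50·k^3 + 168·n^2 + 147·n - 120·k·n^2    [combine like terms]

By distributive law:

-280·k·n - 245·k - 70·k^2 + 200·k^2·n + 175·k^2 + 50·k^3 + 168·n^2 + 147·n + 42·k·n - 120·k·n^2 - 105·k·n - 30·k^2·n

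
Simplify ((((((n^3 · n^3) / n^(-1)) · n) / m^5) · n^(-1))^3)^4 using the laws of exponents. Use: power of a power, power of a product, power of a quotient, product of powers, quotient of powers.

m^(-60)·n^84

((((((n^3 · n^3) / n^(-1)) · n) / m^5) · n^(-1))^3)^4
= (((((n^3 · n^3) / n^(-1)) · n) / m^5) · n^(-1))^12    [power of a power]
= (((((n^3 · n^3) / n^(-1)) · n) / m^5)^12) · ((n^(-1))^12)    [power of a product]
= (((((n^3 · n^3) / n^(-1)) · n)^12) / ((m^5)^12)) · ((n^(-1))^12)    [power of a quotient]
= (((((n^3 · n^3) / n^(-1))^12) · (n^12)) / ((m^5)^12)) · ((n^(-1))^12)    [power of a product]
= (((((n^3 · n^3)^12) / ((n^(-1))^12)) · (n^12)) / ((m^5)^12)) · ((n^(-1))^12)    [power of a quotient]
= ((((((n^3)^12) · ((n^3)^12)) / ((n^(-1))^12)) · (n^12)) / ((m^5)^12)) · ((n^(-1))^12)    [power of a product]
= ((((n^36 · ((n^3)^12)) / ((n^(-1))^12)) · (n^12)) / ((m^5)^12)) · ((n^(-1))^12)    [power of a power]
= ((((n^36 · n^36) / ((n^(-1))^12)) · (n^12)) / ((m^5)^12)) · ((n^(-1))^12)    [power of a power]
= (((n^72 / ((n^(-1))^12)) · (n^12)) / ((m^5)^12)) · ((n^(-1))^12)    [product of powers]
= (((n^72 / n^(-12)) · (n^12)) / ((m^5)^12)) · ((n^(-1))^12)    [power of a power]
= ((n^84 · (n^12)) / ((m^5)^12)) · ((n^(-1))^12)    [quotient of powers]
= (n^96 / ((m^5)^12)) · ((n^(-1))^12)    [product of powers]
= (n^96 / m^60) · ((n^(-1))^12)    [power of a power]
= (n^96 / m^60) · n^(-12)    [power of a power]
= m^(-60)·n^84    [quotient of powers; product of powers]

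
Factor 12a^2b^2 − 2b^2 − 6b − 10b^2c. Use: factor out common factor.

12a^2b^2 − 2b^2 − 6b − 10b^2c
= 2(6a^2b^2 − b^2 − 3b − 5b^2c)    [factor out 2]
= 2b(6a^2b − b − 3 − 5bc)    [factor out b]

2b(6a^2b − b − 3 − 5bc)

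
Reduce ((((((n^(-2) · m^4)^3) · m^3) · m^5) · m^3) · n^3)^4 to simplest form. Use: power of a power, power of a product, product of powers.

((((((n^(-2) · m^4)^3) · m^3) · m^5) · m^3) · n^3)^4
= ((((((n^(-2) · m^4)^3) · m^3) · m^5) · m^3)^4) · ((n^3)^4)    [power of a product]
= ((((((n^(-2) · m^4)^3) · m^3) · m^5)^4) · ((m^3)^4)) · ((n^3)^4)    [power of a product]
= ((((((n^(-2) · m^4)^3) · m^3)^4) · ((m^5)^4)) · ((m^3)^4)) · ((n^3)^4)    [power of a product]
= ((((((n^(-2) · m^4)^3)^4) · ((m^3)^4)) · ((m^5)^4)) · ((m^3)^4)) · ((n^3)^4)    [power of a product]
= (((((n^(-2) · m^4)^12) · ((m^3)^4)) · ((m^5)^4)) · ((m^3)^4)) · ((n^3)^4)    [power of a power]
= ((((((n^(-2))^12) · ((m^4)^12)) · ((m^3)^4)) · ((m^5)^4)) · ((m^3)^4)) · ((n^3)^4)    [power of a product]
= ((((n^(-24) · ((m^4)^12)) · ((m^3)^4)) · ((m^5)^4)) · ((m^3)^4)) · ((n^3)^4)    [power of a power]
= ((((n^(-24) · m^48) · ((m^3)^4)) · ((m^5)^4)) · ((m^3)^4)) · ((n^3)^4)    [power of a power]
= ((((n^(-24) · m^48) · m^12) · ((m^5)^4)) · ((m^3)^4)) · ((n^3)^4)    [power of a power]
= ((((n^(-24) · m^48) · m^12) · m^20) · ((m^3)^4)) · ((n^3)^4)    [power of a power]
= ((((n^(-24) · m^48) · m^12) · m^20) · m^12) · ((n^3)^4)    [power of a power]
= ((((n^(-24) · m^48) · m^12) · m^20) · m^12) · n^12    [power of a power]
= m^92n^(-12)    [product of powers]

m^92n^(-12)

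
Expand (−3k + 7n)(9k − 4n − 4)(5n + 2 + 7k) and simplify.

(−3k + 7n)(9k − 4n − 4)(5n + 2 + 7k)
= (−27k² + 12kn + 12k + 63kn − 28n² − 28n)(5n + 2 + 7k)    [distributive law]
= (−27k² + 75kn + 12k − 28n² − 28n)(5n + 2 + 7k)    [combine like terms]
= −135k²n − 54k² − 189k³ + 375kn² + 150kn + 525k²n + 60kn + 24k + 84k² − 140n³ − 56n² − 196kn² − 140n² − 56n − 196kn    [distributive law]
= 390k²n + 30k² − 189k³ + 179kn² + 14kn + 24k − 140n³ − 196n² − 56n    [combine like terms]

390k²n + 30k² − 189k³ + 179kn² + 14kn + 24k − 140n³ − 196n² − 56n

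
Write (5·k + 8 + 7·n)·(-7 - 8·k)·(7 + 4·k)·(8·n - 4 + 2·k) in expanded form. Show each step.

(5·k + 8 + 7·n)·(-7 - 8·k)·(7 + 4·k)·(8·n - 4 + 2·k)
= (-35·k - 40·k^2 - 56 - 64·k - 49·n - 56·k·n)·(7 + 4·k)·(8·n - 4 + 2·k)    [distributive law]
= (-99·k - 40·k^2 - 56 - 49·n - 56·k·n)·(7 + 4·k)·(8·n - 4 + 2·k)    [combine like terms]
= (-693·k - 396·k^2 - 280·k^2 - 160·k^3 - 392 - 224·k - 343·n - 196·k·n - 392·k·n - 224·k^2·n)·(8·n - 4 + 2·k)    [distributive law]
= (-917·k - 676·k^2 - 160·k^3 - 392 - 343·n - 588·k·n - 224·k^2·n)·(8·n - 4 + 2·k)    [combine like terms]
= -7336·k·n + 3668·k - 1834·k^2 - 5408·k^2·n + 2704·k^2 - 1352·k^3 - 1280·k^3·n + 640·k^3 - 320·k^4 - 3136·n + 1568 - 784·k - 2744·n^2 + 1372·n - 686·k·n - 4704·k·n^2 + 2352·k·n - 1176·k^2·n - 1792·k^2·n^2 + 896·k^2·n - 448·k^3·n    [distributive law]
= -5670·k·n + 2884·k + 870·k^2 - 5688·k^2·n - 712·k^3 - 1728·k^3·n - 320·k^4 - 1764·n + 1568 - 2744·n^2 - 4704·k·n^2 - 1792·k^2·n^2    [combine like terms]

-5670·k·n + 2884·k + 870·k^2 - 5688·k^2·n - 712·k^3 - 1728·k^3·n - 320·k^4 - 1764·n + 1568 - 2744·n^2 - 4704·k·n^2 - 1792·k^2·n^2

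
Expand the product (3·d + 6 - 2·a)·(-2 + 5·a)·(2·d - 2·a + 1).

-12·d² + 95·a·d - 30·d + 30·a·d² - 50·a²·d + 58·a - 12 - 78·a² + 20·a³

(3·d + 6 - 2·a)·(-2 + 5·a)·(2·d - 2·a + 1)
= (-6·d + 15·a·d - 12 + 30·a + 4·a - 10·a²)·(2·d - 2·a + 1)    [distributive law]
= (-6·d + 15·a·d - 12 + 34·a - 10·a²)·(2·d - 2·a + 1)    [combine like terms]
= -12·d² + 12·a·d - 6·d + 30·a·d² - 30·a²·d + 15·a·d - 24·d + 24·a - 12 + 68·a·d - 68·a² + 34·a - 20·a²·d + 20·a³ - 10·a²    [distributive law]
= -12·d² + 95·a·d - 30·d + 30·a·d² - 50·a²·d + 58·a - 12 - 78·a² + 20·a³    [combine like terms]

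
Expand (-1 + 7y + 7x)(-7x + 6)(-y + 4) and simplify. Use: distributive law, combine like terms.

-245xy + 196x + 174y - 24 + 49xy^2 - 42y^2 + 49x^2y - 196x^2

(-1 + 7y + 7x)(-7x + 6)(-y + 4)
= (7x - 6 - 49xy + 42y - 49x^2 + 42x)(-y + 4)    [distributive law]
= (49x - 6 - 49xy + 42y - 49x^2)(-y + 4)    [combine like terms]
= -49xy + 196x + 6y - 24 + 49xy^2 - 196xy - 42y^2 + 168y + 49x^2y - 196x^2    [distributive law]
= -245xy + 196x + 174y - 24 + 49xy^2 - 42y^2 + 49x^2y - 196x^2    [combine like terms]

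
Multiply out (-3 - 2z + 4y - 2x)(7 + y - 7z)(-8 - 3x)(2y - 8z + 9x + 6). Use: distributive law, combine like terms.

(-3 - 2z + 4y - 2x)(7 + y - 7z)(-8 - 3x)(2y - 8z + 9x + 6)
= (-21 - 3y + 21z - 14z - 2yz + 14z^2 + 28y + 4y^2 - 28yz - 14x - 2xy + 14xz)(-8 - 3x)(2y - 8z + 9x + 6)    [distributive law]
= (-21 + 25y + 7z - 30yz + 14z^2 + 4y^2 - 14x - 2xy + 14xz)(-8 - 3x)(2y - 8z + 9x + 6)    [combine like terms]
= (168 + 63x - 200y - 75xy - 56z - 21xz + 240yz + 90xyz - 112z^2 - 42xz^2 - 32y^2 - 12xy^2 + 112x + 42x^2 + 16xy + 6x^2y - 112xz - 42x^2z)(2y - 8z + 9x + 6)    [distributive law]
= (168 + 175x - 200y - 59xy - 56z - 133xz + 240yz + 90xyz - 112z^2 - 42xz^2 - 32y^2 - 12xy^2 + 42x^2 + 6x^2y - 42x^2z)(2y - 8z + 9x + 6)    [combine like terms]
= 336y - 1344z + 1512x + 1008 + 350xy - 1400xz + 1575x^2 + 1050x - 400y^2 + 1600yz - 1800xy - 1200y - 118xy^2 + 472xyz - 531x^2y - 354xy - 112yz + 448z^2 - 504xz - 336z - 266xyz + 1064xz^2 - 1197x^2z - 798xz + 480y^2z - 1920yz^2 + 2160xyz + 1440yz + 180xy^2z - 720xyz^2 + 810x^2yz + 540xyz - 224yz^2 + 896z^3 - 1008xz^2 - 672z^2 - 84xyz^2 + 336xz^3 - 378x^2z^2 - 252xz^2 - 64y^3 + 256y^2z - 288xy^2 - 192y^2 - 24xy^3 + 96xy^2z - 108x^2y^2 - 72xy^2 + 84x^2y - 336x^2z + 378x^3 + 252x^2 + 12x^2y^2 - 48x^2yz + 54x^3y + 36x^2y - 84x^2yz + 336x^2z^2 - 378x^3z - 252x^2z    [distributive law]
= -864y - 1680z + 2562x + 1008 - 1804xy - 2702xz + 1827x^2 - 592y^2 + 2928yz - 478xy^2 + 2906xyz - 411x^2y - 224z^2 - 196xz^2 - 1785x^2z + 736y^2z - 2144yz^2 + 276xy^2z - 804xyz^2 + 678x^2yz + 896z^3 + 336xz^3 - 42x^2z^2 - 64y^3 - 24xy^3 - 96x^2y^2 + 378x^3 + 54x^3y - 378x^3z    [combine like terms]

-864y - 1680z + 2562x + 1008 - 1804xy - 2702xz + 1827x^2 - 592y^2 + 2928yz - 478xy^2 + 2906xyz - 411x^2y - 224z^2 - 196xz^2 - 1785x^2z + 736y^2z - 2144yz^2 + 276xy^2z - 804xyz^2 + 678x^2yz + 896z^3 + 336xz^3 - 42x^2z^2 - 64y^3 - 24xy^3 - 96x^2y^2 + 378x^3 + 54x^3y - 378x^3z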